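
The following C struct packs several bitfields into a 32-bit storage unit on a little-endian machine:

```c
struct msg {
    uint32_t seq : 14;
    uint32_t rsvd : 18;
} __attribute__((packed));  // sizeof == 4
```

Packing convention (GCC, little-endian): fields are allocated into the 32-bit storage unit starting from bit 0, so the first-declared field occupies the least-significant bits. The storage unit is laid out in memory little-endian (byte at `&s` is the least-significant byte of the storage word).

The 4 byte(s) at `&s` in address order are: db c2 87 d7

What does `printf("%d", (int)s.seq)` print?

731

[0]=0xdb [1]=0xc2 [2]=0x87 [3]=0xd7 (little-endian) → word 0xd787c2db
seq [0+:14] = (word>>0) & 0x3fff = 731  ←
rsvd [14+:18] = (word>>14) & 0x3ffff = 220703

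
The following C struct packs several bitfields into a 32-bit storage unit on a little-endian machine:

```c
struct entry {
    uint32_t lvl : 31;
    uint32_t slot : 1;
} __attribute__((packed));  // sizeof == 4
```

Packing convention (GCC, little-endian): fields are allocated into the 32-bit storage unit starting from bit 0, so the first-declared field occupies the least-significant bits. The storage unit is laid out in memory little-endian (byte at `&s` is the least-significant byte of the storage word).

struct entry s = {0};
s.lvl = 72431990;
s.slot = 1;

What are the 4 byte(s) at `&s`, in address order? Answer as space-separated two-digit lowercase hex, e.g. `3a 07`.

76 39 51 84

lvl:31 = 72431990 → 0x4513976 << 0 → word 0x04513976
slot:1 = 1 → 0x1 << 31 → word 0x84513976
word = 0x84513976 → little-endian bytes:
  [0]=0x76  [1]=0x39  [2]=0x51  [3]=0x84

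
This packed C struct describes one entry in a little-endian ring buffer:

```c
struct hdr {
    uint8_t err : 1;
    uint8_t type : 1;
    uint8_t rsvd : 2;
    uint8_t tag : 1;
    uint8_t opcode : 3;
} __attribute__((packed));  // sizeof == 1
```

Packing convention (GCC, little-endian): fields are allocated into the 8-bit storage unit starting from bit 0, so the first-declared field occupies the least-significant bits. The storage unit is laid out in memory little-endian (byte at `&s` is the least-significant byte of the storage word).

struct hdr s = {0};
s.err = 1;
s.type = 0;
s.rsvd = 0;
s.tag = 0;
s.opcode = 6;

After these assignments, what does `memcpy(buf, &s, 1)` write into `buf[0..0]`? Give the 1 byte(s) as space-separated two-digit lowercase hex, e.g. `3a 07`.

err:1 = 1 → 0x1 << 0 → word 0x01
type:1 = 0 → 0x0 << 1 → word 0x01
rsvd:2 = 0 → 0x0 << 2 → word 0x01
tag:1 = 0 → 0x0 << 4 → word 0x01
opcode:3 = 6 → 0x6 << 5 → word 0xc1
word = 0xc1 → little-endian bytes:
  [0]=0xc1

c1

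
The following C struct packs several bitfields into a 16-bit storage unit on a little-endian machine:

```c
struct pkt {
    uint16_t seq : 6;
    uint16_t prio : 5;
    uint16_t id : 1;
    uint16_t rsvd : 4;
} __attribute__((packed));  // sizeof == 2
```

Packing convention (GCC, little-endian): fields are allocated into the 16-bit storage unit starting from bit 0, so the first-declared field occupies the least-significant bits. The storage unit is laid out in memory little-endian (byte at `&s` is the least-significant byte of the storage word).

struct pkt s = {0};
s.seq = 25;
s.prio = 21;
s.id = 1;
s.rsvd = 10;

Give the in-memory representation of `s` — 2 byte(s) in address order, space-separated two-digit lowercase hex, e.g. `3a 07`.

seq (6b) val=25 bits=0x19 at bit 0: 0x0019
prio (5b) val=21 bits=0x15 at bit 6: 0x0559
id (1b) val=1 bits=0x1 at bit 11: 0x0d59
rsvd (4b) val=10 bits=0xa at bit 12: 0xad59
word = 0xad59 → little-endian bytes:
  [0]=0x59  [1]=0xad

59 ad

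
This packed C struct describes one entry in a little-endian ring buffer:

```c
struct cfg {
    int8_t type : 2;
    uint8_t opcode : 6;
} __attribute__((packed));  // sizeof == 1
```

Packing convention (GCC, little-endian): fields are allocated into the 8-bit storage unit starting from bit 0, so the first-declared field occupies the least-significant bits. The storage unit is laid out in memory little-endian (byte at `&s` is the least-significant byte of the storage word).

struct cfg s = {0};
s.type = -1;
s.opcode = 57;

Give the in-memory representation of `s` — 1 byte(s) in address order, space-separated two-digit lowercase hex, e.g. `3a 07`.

[0+:2] type=-1 & 0x3 = 0x3; word=0x03
[2+:6] opcode=57 & 0x3f = 0x39; word=0xe7
word = 0xe7 → little-endian bytes:
  [0]=0xe7

e7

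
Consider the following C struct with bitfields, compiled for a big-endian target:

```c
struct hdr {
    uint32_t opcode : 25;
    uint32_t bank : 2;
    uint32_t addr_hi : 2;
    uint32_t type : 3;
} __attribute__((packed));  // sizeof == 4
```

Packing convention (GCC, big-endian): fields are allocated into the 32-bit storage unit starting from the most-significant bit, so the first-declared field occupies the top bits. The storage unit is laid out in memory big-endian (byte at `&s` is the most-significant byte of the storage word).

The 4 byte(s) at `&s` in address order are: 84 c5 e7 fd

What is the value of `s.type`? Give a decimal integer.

5

[0]=0x84 [1]=0xc5 [2]=0xe7 [3]=0xfd (big-endian) → word 0x84c5e7fd
opcode [7+:25] = (word>>7) & 0x1ffffff = 17402831
bank [5+:2] = (word>>5) & 0x3 = 3
addr_hi [3+:2] = (word>>3) & 0x3 = 3
type [0+:3] = (word>>0) & 0x7 = 5  ←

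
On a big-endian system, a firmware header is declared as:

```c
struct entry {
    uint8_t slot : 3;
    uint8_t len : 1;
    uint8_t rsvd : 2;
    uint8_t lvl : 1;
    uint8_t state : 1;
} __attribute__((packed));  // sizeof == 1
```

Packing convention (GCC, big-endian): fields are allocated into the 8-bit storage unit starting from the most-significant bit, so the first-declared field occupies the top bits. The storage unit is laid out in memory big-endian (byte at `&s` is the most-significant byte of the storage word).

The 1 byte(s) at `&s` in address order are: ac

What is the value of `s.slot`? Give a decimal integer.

5

[0]=0xac (big-endian) → word 0xac
slot [5+:3] = (word>>5) & 0x7 = 5  ←
len [4+:1] = (word>>4) & 0x1 = 0
rsvd [2+:2] = (word>>2) & 0x3 = 3
lvl [1+:1] = (word>>1) & 0x1 = 0
state [0+:1] = (word>>0) & 0x1 = 0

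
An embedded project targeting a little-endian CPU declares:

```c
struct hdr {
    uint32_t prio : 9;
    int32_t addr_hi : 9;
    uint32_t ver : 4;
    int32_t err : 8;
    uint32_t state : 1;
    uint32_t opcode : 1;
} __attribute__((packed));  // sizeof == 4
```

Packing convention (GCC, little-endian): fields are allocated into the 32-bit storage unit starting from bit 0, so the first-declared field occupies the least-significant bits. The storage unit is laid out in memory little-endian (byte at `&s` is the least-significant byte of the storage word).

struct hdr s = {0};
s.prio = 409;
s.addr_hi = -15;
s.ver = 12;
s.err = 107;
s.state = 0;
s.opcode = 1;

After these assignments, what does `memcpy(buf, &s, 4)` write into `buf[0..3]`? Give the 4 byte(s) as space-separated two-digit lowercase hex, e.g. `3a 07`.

99 e3 f3 9a

prio:9 = 409 → 0x199 << 0 → word 0x00000199
addr_hi:9 = -15 → 0x1f1 << 9 → word 0x0003e399
ver:4 = 12 → 0xc << 18 → word 0x0033e399
err:8 = 107 → 0x6b << 22 → word 0x1af3e399
state:1 = 0 → 0x0 << 30 → word 0x1af3e399
opcode:1 = 1 → 0x1 << 31 → word 0x9af3e399
word = 0x9af3e399 → little-endian bytes:
  [0]=0x99  [1]=0xe3  [2]=0xf3  [3]=0x9a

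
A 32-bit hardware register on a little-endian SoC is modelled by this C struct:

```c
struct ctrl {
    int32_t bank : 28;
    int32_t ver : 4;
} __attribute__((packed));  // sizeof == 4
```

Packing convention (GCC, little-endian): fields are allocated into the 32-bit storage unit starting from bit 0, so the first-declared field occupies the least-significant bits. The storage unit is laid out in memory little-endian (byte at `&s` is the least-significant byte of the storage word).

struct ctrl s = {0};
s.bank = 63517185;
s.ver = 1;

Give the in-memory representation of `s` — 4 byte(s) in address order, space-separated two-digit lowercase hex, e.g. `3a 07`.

01 32 c9 13

[0+:28] bank=63517185 & 0xfffffff = 0x3c93201; word=0x03c93201
[28+:4] ver=1 & 0xf = 0x1; word=0x13c93201
word = 0x13c93201 → little-endian bytes:
  [0]=0x01  [1]=0x32  [2]=0xc9  [3]=0x13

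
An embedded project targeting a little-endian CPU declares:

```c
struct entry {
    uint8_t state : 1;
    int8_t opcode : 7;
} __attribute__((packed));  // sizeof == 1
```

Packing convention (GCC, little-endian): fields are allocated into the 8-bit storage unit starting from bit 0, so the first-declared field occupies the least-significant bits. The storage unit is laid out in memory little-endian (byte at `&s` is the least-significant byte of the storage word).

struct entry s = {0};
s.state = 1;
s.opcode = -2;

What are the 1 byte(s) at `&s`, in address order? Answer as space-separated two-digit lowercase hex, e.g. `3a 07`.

fd

[0+:1] state=1 & 0x1 = 0x1; word=0x01
[1+:7] opcode=-2 & 0x7f = 0x7e; word=0xfd
word = 0xfd → little-endian bytes:
  [0]=0xfd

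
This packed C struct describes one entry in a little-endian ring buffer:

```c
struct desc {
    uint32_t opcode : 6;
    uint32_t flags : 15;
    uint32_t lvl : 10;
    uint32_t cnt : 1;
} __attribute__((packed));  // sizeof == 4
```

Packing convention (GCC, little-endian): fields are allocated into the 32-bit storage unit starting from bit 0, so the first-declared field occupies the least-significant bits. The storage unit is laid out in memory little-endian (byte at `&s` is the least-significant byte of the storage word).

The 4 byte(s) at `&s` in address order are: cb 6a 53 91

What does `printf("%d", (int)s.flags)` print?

19883

[0]=0xcb [1]=0x6a [2]=0x53 [3]=0x91 (little-endian) → word 0x91536acb
opcode:6 @ bit 0 → (0x91536acb>>0)&0x3f = 0xb
flags:15 @ bit 6 → (0x91536acb>>6)&0x7fff = 0x4dab  ←
lvl:10 @ bit 21 → (0x91536acb>>21)&0x3ff = 0x8a
cnt:1 @ bit 31 → (0x91536acb>>31)&0x1 = 0x1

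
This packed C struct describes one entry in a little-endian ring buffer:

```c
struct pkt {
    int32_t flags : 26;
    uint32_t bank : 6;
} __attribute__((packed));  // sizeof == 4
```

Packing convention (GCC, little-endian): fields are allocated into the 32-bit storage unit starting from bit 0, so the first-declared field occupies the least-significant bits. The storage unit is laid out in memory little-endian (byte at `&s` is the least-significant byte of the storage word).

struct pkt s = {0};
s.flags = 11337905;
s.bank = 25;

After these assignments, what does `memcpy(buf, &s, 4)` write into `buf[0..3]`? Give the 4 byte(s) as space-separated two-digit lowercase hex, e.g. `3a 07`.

b1 00 ad 64

[0+:26] flags=11337905 & 0x3ffffff = 0xad00b1; word=0x00ad00b1
[26+:6] bank=25 & 0x3f = 0x19; word=0x64ad00b1
word = 0x64ad00b1 → little-endian bytes:
  [0]=0xb1  [1]=0x00  [2]=0xad  [3]=0x64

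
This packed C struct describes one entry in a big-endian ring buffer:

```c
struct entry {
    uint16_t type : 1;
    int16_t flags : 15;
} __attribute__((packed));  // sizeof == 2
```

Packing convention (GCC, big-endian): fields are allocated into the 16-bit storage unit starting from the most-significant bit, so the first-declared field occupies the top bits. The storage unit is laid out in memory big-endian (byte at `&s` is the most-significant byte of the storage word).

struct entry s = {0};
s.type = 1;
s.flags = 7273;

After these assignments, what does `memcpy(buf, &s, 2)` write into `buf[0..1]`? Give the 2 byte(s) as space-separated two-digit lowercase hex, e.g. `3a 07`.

[15+:1] type=1 & 0x1 = 0x1; word=0x8000
[0+:15] flags=7273 & 0x7fff = 0x1c69; word=0x9c69
word = 0x9c69 → big-endian bytes:
  [0]=0x9c  [1]=0x69

9c 69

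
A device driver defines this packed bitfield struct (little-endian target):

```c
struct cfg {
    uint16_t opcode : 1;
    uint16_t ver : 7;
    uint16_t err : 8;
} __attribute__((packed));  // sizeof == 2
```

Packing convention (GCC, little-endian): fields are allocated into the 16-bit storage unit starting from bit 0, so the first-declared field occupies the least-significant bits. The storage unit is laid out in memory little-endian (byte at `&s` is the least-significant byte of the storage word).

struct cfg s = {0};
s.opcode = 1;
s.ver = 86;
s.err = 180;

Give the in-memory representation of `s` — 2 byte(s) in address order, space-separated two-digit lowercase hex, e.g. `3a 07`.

ad b4

[0+:1] opcode=1 & 0x1 = 0x1; word=0x0001
[1+:7] ver=86 & 0x7f = 0x56; word=0x00ad
[8+:8] err=180 & 0xff = 0xb4; word=0xb4ad
word = 0xb4ad → little-endian bytes:
  [0]=0xad  [1]=0xb4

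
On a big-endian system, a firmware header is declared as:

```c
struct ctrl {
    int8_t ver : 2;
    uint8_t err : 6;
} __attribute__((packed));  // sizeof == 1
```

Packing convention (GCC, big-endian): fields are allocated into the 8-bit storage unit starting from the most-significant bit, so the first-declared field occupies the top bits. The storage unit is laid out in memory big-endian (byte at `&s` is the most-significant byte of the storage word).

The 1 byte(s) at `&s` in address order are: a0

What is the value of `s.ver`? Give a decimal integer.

[0]=0xa0 (big-endian) → word 0xa0
ver:2 @ bit 6 → (0xa0>>6)&0x3 = 0x2  ←
err:6 @ bit 0 → (0xa0>>0)&0x3f = 0x20
ver signed 2b, MSB=1: 2 - 4 = -2

-2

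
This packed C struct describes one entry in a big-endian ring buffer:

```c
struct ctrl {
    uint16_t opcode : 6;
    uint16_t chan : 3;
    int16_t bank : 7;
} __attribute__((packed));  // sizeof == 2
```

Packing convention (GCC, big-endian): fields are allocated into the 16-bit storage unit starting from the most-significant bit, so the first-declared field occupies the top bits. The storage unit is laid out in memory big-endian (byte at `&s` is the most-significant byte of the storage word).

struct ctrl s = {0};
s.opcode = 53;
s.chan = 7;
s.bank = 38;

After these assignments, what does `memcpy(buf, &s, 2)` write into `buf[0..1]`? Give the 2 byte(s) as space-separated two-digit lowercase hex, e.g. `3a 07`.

d7 a6

opcode:6 = 53 → 0x35 << 10 → word 0xd400
chan:3 = 7 → 0x7 << 7 → word 0xd780
bank:7 = 38 → 0x26 << 0 → word 0xd7a6
word = 0xd7a6 → big-endian bytes:
  [0]=0xd7  [1]=0xa6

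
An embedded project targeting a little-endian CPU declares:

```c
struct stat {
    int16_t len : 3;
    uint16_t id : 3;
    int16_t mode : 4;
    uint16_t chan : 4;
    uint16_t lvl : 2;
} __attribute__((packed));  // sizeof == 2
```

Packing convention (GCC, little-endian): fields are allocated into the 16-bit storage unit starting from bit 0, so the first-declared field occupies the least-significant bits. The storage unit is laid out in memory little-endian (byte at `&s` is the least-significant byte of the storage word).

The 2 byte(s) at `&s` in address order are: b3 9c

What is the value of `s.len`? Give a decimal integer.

[0]=0xb3 [1]=0x9c (little-endian) → word 0x9cb3
len:3 @ bit 0 → (0x9cb3>>0)&0x7 = 0x3  ←
id:3 @ bit 3 → (0x9cb3>>3)&0x7 = 0x6
mode:4 @ bit 6 → (0x9cb3>>6)&0xf = 0x2
chan:4 @ bit 10 → (0x9cb3>>10)&0xf = 0x7
lvl:2 @ bit 14 → (0x9cb3>>14)&0x3 = 0x2
len signed 3b, MSB=0: value = 3

3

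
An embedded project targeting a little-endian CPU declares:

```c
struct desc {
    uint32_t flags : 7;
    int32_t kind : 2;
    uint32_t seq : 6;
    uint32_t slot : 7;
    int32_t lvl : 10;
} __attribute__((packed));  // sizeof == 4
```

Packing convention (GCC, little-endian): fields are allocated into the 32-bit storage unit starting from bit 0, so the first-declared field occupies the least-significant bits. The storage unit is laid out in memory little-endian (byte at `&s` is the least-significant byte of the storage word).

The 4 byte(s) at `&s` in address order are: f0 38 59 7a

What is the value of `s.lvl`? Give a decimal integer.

[0]=0xf0 [1]=0x38 [2]=0x59 [3]=0x7a (little-endian) → word 0x7a5938f0
flags [0+:7] = (word>>0) & 0x7f = 112
kind [7+:2] = (word>>7) & 0x3 = 1
seq [9+:6] = (word>>9) & 0x3f = 28
slot [15+:7] = (word>>15) & 0x7f = 50
lvl [22+:10] = (word>>22) & 0x3ff = 489  ←
lvl signed 10b, MSB=0: value = 489

489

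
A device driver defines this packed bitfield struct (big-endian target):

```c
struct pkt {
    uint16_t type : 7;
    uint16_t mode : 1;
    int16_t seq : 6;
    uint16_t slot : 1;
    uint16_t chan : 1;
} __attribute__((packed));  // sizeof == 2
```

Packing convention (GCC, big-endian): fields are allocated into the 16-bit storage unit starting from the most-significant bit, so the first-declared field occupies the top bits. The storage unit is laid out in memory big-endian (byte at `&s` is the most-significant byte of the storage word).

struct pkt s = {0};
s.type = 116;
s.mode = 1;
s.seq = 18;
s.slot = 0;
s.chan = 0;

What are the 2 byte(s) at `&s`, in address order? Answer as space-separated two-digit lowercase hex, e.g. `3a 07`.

e9 48

[9+:7] type=116 & 0x7f = 0x74; word=0xe800
[8+:1] mode=1 & 0x1 = 0x1; word=0xe900
[2+:6] seq=18 & 0x3f = 0x12; word=0xe948
[1+:1] slot=0 & 0x1 = 0x0; word=0xe948
[0+:1] chan=0 & 0x1 = 0x0; word=0xe948
word = 0xe948 → big-endian bytes:
  [0]=0xe9  [1]=0x48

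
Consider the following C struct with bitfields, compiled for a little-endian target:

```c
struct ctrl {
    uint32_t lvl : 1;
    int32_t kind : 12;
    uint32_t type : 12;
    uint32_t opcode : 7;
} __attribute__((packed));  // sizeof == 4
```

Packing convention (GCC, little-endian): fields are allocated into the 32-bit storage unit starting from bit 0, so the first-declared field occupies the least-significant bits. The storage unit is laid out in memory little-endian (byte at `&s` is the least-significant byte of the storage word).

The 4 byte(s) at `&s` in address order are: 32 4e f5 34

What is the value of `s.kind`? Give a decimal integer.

1817

[0]=0x32 [1]=0x4e [2]=0xf5 [3]=0x34 (little-endian) → word 0x34f54e32
lvl [0+:1] = (word>>0) & 0x1 = 0
kind [1+:12] = (word>>1) & 0xfff = 1817  ←
type [13+:12] = (word>>13) & 0xfff = 1962
opcode [25+:7] = (word>>25) & 0x7f = 26
kind signed 12b, MSB=0: value = 1817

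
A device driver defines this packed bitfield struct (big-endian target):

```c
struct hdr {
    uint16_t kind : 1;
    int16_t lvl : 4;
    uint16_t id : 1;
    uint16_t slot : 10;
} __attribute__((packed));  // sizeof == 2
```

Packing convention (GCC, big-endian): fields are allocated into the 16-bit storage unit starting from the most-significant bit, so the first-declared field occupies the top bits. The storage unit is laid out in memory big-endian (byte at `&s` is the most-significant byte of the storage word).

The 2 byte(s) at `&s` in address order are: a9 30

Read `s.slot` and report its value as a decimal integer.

[0]=0xa9 [1]=0x30 (big-endian) → word 0xa930
kind:1 @ bit 15 → (0xa930>>15)&0x1 = 0x1
lvl:4 @ bit 11 → (0xa930>>11)&0xf = 0x5
id:1 @ bit 10 → (0xa930>>10)&0x1 = 0x0
slot:10 @ bit 0 → (0xa930>>0)&0x3ff = 0x130  ←

304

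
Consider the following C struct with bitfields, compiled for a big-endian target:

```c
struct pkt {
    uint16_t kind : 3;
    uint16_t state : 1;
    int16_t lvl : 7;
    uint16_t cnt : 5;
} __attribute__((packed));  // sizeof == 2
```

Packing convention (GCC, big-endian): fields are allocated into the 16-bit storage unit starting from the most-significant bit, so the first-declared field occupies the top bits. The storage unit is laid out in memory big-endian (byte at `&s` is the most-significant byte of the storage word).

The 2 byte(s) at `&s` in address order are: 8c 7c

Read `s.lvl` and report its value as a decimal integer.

[0]=0x8c [1]=0x7c (big-endian) → word 0x8c7c
kind:3 @ bit 13 → (0x8c7c>>13)&0x7 = 0x4
state:1 @ bit 12 → (0x8c7c>>12)&0x1 = 0x0
lvl:7 @ bit 5 → (0x8c7c>>5)&0x7f = 0x63  ←
cnt:5 @ bit 0 → (0x8c7c>>0)&0x1f = 0x1c
lvl signed 7b, MSB=1: 99 - 128 = -29

-29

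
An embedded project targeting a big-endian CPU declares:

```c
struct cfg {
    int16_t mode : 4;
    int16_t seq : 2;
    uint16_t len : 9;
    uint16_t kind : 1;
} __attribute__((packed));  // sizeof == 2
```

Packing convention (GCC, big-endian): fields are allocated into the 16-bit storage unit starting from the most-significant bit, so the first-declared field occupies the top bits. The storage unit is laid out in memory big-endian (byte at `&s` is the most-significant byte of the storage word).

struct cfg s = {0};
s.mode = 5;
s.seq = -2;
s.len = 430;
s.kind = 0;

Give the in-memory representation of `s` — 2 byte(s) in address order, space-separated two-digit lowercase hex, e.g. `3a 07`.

5b 5c

[12+:4] mode=5 & 0xf = 0x5; word=0x5000
[10+:2] seq=-2 & 0x3 = 0x2; word=0x5800
[1+:9] len=430 & 0x1ff = 0x1ae; word=0x5b5c
[0+:1] kind=0 & 0x1 = 0x0; word=0x5b5c
word = 0x5b5c → big-endian bytes:
  [0]=0x5b  [1]=0x5c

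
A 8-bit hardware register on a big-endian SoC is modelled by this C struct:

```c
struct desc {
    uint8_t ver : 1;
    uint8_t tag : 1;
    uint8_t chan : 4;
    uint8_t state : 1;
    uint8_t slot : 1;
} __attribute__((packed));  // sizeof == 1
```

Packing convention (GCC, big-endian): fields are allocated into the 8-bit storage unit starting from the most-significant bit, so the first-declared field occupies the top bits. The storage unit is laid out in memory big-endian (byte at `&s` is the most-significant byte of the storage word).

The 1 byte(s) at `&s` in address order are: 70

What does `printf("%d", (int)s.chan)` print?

[0]=0x70 (big-endian) → word 0x70
ver [7+:1] = (word>>7) & 0x1 = 0
tag [6+:1] = (word>>6) & 0x1 = 1
chan [2+:4] = (word>>2) & 0xf = 12  ←
state [1+:1] = (word>>1) & 0x1 = 0
slot [0+:1] = (word>>0) & 0x1 = 0

12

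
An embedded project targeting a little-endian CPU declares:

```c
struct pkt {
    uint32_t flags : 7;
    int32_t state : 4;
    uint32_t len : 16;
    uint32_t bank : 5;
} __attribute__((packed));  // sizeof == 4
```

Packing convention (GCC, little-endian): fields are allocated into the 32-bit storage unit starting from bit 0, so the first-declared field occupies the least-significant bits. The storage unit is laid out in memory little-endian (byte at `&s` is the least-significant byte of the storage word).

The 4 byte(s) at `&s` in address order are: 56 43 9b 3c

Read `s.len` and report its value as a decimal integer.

37736

[0]=0x56 [1]=0x43 [2]=0x9b [3]=0x3c (little-endian) → word 0x3c9b4356
flags:7 @ bit 0 → (0x3c9b4356>>0)&0x7f = 0x56
state:4 @ bit 7 → (0x3c9b4356>>7)&0xf = 0x6
len:16 @ bit 11 → (0x3c9b4356>>11)&0xffff = 0x9368  ←
bank:5 @ bit 27 → (0x3c9b4356>>27)&0x1f = 0x7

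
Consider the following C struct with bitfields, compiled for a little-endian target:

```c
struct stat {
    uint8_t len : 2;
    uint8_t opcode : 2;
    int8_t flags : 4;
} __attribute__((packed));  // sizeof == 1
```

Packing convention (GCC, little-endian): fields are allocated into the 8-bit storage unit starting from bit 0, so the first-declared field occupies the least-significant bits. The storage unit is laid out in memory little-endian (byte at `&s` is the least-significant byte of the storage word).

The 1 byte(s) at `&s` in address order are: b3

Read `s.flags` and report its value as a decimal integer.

-5

[0]=0xb3 (little-endian) → word 0xb3
len [0+:2] = (word>>0) & 0x3 = 3
opcode [2+:2] = (word>>2) & 0x3 = 0
flags [4+:4] = (word>>4) & 0xf = 11  ←
flags signed 4b, MSB=1: 11 - 16 = -5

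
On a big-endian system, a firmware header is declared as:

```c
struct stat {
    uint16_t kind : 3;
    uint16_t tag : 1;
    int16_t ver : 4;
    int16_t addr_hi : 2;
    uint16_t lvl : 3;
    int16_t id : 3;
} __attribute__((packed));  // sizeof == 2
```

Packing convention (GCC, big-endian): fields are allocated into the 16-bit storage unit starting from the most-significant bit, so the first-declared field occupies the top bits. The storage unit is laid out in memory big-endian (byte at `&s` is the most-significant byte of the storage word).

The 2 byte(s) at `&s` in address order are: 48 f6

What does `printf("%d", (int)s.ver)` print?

[0]=0x48 [1]=0xf6 (big-endian) → word 0x48f6
kind [13+:3] = (word>>13) & 0x7 = 2
tag [12+:1] = (word>>12) & 0x1 = 0
ver [8+:4] = (word>>8) & 0xf = 8  ←
addr_hi [6+:2] = (word>>6) & 0x3 = 3
lvl [3+:3] = (word>>3) & 0x7 = 6
id [0+:3] = (word>>0) & 0x7 = 6
ver signed 4b, MSB=1: 8 - 16 = -8

-8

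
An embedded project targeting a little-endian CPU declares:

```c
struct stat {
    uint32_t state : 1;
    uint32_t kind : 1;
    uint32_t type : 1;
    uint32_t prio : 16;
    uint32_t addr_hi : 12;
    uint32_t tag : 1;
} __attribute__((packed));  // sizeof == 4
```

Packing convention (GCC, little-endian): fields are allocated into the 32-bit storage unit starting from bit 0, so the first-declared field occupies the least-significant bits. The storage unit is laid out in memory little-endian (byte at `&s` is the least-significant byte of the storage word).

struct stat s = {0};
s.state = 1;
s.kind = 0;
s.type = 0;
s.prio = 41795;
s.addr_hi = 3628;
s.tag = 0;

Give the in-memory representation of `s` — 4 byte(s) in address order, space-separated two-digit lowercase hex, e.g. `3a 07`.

19 1a 65 71

state (1b) val=1 bits=0x1 at bit 0: 0x00000001
kind (1b) val=0 bits=0x0 at bit 1: 0x00000001
type (1b) val=0 bits=0x0 at bit 2: 0x00000001
prio (16b) val=41795 bits=0xa343 at bit 3: 0x00051a19
addr_hi (12b) val=3628 bits=0xe2c at bit 19: 0x71651a19
tag (1b) val=0 bits=0x0 at bit 31: 0x71651a19
word = 0x71651a19 → little-endian bytes:
  [0]=0x19  [1]=0x1a  [2]=0x65  [3]=0x71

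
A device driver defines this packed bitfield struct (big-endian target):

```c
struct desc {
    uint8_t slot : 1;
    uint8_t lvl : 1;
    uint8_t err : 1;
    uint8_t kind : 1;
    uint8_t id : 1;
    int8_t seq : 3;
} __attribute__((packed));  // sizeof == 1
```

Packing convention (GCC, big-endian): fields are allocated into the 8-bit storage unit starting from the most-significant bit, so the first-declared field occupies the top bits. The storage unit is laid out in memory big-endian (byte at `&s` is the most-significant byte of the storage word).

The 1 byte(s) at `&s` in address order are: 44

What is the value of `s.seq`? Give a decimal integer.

[0]=0x44 (big-endian) → word 0x44
slot [7+:1] = (word>>7) & 0x1 = 0
lvl [6+:1] = (word>>6) & 0x1 = 1
err [5+:1] = (word>>5) & 0x1 = 0
kind [4+:1] = (word>>4) & 0x1 = 0
id [3+:1] = (word>>3) & 0x1 = 0
seq [0+:3] = (word>>0) & 0x7 = 4  ←
seq signed 3b, MSB=1: 4 - 8 = -4

-4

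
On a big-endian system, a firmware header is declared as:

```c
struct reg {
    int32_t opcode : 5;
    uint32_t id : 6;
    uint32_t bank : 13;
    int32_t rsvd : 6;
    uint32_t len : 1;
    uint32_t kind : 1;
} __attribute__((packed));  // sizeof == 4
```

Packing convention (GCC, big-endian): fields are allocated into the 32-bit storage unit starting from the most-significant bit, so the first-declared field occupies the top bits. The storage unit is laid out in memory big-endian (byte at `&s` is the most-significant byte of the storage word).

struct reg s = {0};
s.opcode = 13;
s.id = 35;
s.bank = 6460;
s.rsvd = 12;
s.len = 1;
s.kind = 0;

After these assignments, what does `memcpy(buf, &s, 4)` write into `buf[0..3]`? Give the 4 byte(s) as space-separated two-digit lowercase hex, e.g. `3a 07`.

6c 79 3c 32

[27+:5] opcode=13 & 0x1f = 0xd; word=0x68000000
[21+:6] id=35 & 0x3f = 0x23; word=0x6c600000
[8+:13] bank=6460 & 0x1fff = 0x193c; word=0x6c793c00
[2+:6] rsvd=12 & 0x3f = 0xc; word=0x6c793c30
[1+:1] len=1 & 0x1 = 0x1; word=0x6c793c32
[0+:1] kind=0 & 0x1 = 0x0; word=0x6c793c32
word = 0x6c793c32 → big-endian bytes:
  [0]=0x6c  [1]=0x79  [2]=0x3c  [3]=0x32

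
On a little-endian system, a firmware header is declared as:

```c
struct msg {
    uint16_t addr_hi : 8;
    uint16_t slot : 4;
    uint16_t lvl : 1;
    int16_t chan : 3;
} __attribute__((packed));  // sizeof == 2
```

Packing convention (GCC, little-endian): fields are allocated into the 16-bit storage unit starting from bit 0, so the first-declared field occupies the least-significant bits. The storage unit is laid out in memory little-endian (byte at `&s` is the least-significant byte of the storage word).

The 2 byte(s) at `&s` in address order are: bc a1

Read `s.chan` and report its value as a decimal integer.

-3

[0]=0xbc [1]=0xa1 (little-endian) → word 0xa1bc
addr_hi:8 @ bit 0 → (0xa1bc>>0)&0xff = 0xbc
slot:4 @ bit 8 → (0xa1bc>>8)&0xf = 0x1
lvl:1 @ bit 12 → (0xa1bc>>12)&0x1 = 0x0
chan:3 @ bit 13 → (0xa1bc>>13)&0x7 = 0x5  ←
chan signed 3b, MSB=1: 5 - 8 = -3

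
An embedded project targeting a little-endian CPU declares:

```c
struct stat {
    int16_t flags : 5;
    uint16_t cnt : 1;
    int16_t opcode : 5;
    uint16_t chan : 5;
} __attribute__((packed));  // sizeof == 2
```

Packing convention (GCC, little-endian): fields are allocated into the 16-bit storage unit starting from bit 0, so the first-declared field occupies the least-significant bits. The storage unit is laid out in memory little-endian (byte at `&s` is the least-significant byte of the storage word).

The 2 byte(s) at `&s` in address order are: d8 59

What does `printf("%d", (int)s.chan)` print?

[0]=0xd8 [1]=0x59 (little-endian) → word 0x59d8
flags [0+:5] = (word>>0) & 0x1f = 24
cnt [5+:1] = (word>>5) & 0x1 = 0
opcode [6+:5] = (word>>6) & 0x1f = 7
chan [11+:5] = (word>>11) & 0x1f = 11  ←

11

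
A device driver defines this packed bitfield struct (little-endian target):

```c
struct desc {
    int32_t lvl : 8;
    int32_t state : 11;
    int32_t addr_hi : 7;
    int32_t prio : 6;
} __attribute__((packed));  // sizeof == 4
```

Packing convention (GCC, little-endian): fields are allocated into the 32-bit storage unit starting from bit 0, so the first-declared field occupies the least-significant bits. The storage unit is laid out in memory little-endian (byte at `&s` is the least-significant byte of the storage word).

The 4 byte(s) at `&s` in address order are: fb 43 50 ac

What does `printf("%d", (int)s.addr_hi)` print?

[0]=0xfb [1]=0x43 [2]=0x50 [3]=0xac (little-endian) → word 0xac5043fb
lvl [0+:8] = (word>>0) & 0xff = 251
state [8+:11] = (word>>8) & 0x7ff = 67
addr_hi [19+:7] = (word>>19) & 0x7f = 10  ←
prio [26+:6] = (word>>26) & 0x3f = 43
addr_hi signed 7b, MSB=0: value = 10

10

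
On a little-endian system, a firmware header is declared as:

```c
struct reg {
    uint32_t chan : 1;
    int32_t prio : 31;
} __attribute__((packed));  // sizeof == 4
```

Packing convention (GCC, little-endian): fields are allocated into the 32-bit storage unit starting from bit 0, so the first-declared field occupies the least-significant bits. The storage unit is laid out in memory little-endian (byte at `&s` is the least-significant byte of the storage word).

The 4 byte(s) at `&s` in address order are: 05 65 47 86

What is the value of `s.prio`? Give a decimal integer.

-1021070718

[0]=0x05 [1]=0x65 [2]=0x47 [3]=0x86 (little-endian) → word 0x86476505
chan:1 @ bit 0 → (0x86476505>>0)&0x1 = 0x1
prio:31 @ bit 1 → (0x86476505>>1)&0x7fffffff = 0x4323b282  ←
prio signed 31b, MSB=1: 1126412930 - 2147483648 = -1021070718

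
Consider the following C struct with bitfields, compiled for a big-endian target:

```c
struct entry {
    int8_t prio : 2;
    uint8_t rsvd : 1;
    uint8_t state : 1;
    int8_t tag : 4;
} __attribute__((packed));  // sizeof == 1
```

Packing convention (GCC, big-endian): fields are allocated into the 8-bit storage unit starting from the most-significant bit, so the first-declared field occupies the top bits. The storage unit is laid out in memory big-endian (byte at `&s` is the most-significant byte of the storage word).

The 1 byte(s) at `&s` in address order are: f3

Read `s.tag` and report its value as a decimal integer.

[0]=0xf3 (big-endian) → word 0xf3
prio [6+:2] = (word>>6) & 0x3 = 3
rsvd [5+:1] = (word>>5) & 0x1 = 1
state [4+:1] = (word>>4) & 0x1 = 1
tag [0+:4] = (word>>0) & 0xf = 3  ←
tag signed 4b, MSB=0: value = 3

3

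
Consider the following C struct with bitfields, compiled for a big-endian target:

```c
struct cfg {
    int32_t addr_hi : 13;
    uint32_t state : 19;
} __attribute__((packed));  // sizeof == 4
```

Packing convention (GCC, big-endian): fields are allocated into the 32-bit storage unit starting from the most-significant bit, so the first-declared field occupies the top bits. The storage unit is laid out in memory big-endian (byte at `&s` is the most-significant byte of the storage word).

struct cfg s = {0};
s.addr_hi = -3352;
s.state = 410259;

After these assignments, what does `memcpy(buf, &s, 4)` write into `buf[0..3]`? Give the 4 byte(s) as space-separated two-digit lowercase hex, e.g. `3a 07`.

97 46 42 93

addr_hi (13b) val=-3352 bits=0x12e8 at bit 19: 0x97400000
state (19b) val=410259 bits=0x64293 at bit 0: 0x97464293
word = 0x97464293 → big-endian bytes:
  [0]=0x97  [1]=0x46  [2]=0x42  [3]=0x93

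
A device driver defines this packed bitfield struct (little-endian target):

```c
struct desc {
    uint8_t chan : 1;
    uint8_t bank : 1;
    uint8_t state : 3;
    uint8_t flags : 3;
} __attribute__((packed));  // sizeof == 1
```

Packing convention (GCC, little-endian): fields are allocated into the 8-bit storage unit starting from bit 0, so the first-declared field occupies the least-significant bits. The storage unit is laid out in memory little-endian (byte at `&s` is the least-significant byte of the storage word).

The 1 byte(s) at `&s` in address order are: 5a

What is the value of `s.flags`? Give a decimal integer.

2

[0]=0x5a (little-endian) → word 0x5a
chan:1 @ bit 0 → (0x5a>>0)&0x1 = 0x0
bank:1 @ bit 1 → (0x5a>>1)&0x1 = 0x1
state:3 @ bit 2 → (0x5a>>2)&0x7 = 0x6
flags:3 @ bit 5 → (0x5a>>5)&0x7 = 0x2  ←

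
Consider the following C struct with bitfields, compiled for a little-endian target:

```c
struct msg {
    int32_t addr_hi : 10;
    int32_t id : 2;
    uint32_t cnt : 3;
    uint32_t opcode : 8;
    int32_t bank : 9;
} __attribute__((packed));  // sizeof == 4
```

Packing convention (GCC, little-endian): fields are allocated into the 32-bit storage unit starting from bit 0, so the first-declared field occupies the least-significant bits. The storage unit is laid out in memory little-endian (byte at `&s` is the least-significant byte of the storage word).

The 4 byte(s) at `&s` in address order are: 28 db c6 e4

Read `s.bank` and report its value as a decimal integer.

[0]=0x28 [1]=0xdb [2]=0xc6 [3]=0xe4 (little-endian) → word 0xe4c6db28
addr_hi:10 @ bit 0 → (0xe4c6db28>>0)&0x3ff = 0x328
id:2 @ bit 10 → (0xe4c6db28>>10)&0x3 = 0x2
cnt:3 @ bit 12 → (0xe4c6db28>>12)&0x7 = 0x5
opcode:8 @ bit 15 → (0xe4c6db28>>15)&0xff = 0x8d
bank:9 @ bit 23 → (0xe4c6db28>>23)&0x1ff = 0x1c9  ←
bank signed 9b, MSB=1: 457 - 512 = -55

-55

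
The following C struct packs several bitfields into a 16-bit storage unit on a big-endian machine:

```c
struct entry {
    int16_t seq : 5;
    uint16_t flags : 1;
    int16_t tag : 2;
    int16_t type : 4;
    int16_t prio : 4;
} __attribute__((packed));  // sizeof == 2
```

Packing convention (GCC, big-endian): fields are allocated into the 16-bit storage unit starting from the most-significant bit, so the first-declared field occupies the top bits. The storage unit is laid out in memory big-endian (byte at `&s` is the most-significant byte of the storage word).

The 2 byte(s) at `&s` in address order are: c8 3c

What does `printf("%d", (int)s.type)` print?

3

[0]=0xc8 [1]=0x3c (big-endian) → word 0xc83c
seq [11+:5] = (word>>11) & 0x1f = 25
flags [10+:1] = (word>>10) & 0x1 = 0
tag [8+:2] = (word>>8) & 0x3 = 0
type [4+:4] = (word>>4) & 0xf = 3  ←
prio [0+:4] = (word>>0) & 0xf = 12
type signed 4b, MSB=0: value = 3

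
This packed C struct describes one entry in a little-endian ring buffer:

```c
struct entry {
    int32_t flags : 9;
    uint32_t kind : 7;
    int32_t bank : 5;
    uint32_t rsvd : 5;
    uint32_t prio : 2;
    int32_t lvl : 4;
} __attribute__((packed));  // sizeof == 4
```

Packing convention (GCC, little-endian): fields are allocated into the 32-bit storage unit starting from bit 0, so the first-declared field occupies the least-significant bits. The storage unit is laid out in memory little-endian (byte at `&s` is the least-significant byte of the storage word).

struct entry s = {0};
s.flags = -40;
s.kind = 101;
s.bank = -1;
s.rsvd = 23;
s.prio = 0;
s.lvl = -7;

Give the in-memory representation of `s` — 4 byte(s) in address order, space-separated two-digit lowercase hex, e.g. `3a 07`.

d8 cb ff 92

[0+:9] flags=-40 & 0x1ff = 0x1d8; word=0x000001d8
[9+:7] kind=101 & 0x7f = 0x65; word=0x0000cbd8
[16+:5] bank=-1 & 0x1f = 0x1f; word=0x001fcbd8
[21+:5] rsvd=23 & 0x1f = 0x17; word=0x02ffcbd8
[26+:2] prio=0 & 0x3 = 0x0; word=0x02ffcbd8
[28+:4] lvl=-7 & 0xf = 0x9; word=0x92ffcbd8
word = 0x92ffcbd8 → little-endian bytes:
  [0]=0xd8  [1]=0xcb  [2]=0xff  [3]=0x92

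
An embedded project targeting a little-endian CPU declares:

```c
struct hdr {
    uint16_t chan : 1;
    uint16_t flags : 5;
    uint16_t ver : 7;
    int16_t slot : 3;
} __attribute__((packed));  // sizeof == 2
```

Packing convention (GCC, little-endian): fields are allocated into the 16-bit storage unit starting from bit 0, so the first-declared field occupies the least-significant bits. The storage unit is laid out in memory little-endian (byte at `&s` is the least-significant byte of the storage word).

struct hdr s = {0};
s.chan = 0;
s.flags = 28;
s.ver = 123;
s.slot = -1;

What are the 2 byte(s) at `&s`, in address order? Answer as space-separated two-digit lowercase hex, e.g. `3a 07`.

f8 fe

[0+:1] chan=0 & 0x1 = 0x0; word=0x0000
[1+:5] flags=28 & 0x1f = 0x1c; word=0x0038
[6+:7] ver=123 & 0x7f = 0x7b; word=0x1ef8
[13+:3] slot=-1 & 0x7 = 0x7; word=0xfef8
word = 0xfef8 → little-endian bytes:
  [0]=0xf8  [1]=0xfe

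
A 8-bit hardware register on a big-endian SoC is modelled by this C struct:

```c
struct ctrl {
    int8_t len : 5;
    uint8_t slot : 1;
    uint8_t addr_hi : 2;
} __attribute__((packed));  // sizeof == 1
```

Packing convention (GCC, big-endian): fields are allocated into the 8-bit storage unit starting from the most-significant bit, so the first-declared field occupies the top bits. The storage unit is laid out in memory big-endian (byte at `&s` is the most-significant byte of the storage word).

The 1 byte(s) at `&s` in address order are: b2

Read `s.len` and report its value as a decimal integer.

[0]=0xb2 (big-endian) → word 0xb2
len [3+:5] = (word>>3) & 0x1f = 22  ←
slot [2+:1] = (word>>2) & 0x1 = 0
addr_hi [0+:2] = (word>>0) & 0x3 = 2
len signed 5b, MSB=1: 22 - 32 = -10

-10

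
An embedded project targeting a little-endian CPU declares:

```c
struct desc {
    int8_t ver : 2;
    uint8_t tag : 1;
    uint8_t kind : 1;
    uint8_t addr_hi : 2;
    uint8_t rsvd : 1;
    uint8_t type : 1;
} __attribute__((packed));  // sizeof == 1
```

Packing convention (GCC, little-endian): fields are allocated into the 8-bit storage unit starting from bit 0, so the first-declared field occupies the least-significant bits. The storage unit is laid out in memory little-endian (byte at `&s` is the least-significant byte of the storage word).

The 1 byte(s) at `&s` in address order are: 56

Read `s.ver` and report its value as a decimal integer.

[0]=0x56 (little-endian) → word 0x56
ver:2 @ bit 0 → (0x56>>0)&0x3 = 0x2  ←
tag:1 @ bit 2 → (0x56>>2)&0x1 = 0x1
kind:1 @ bit 3 → (0x56>>3)&0x1 = 0x0
addr_hi:2 @ bit 4 → (0x56>>4)&0x3 = 0x1
rsvd:1 @ bit 6 → (0x56>>6)&0x1 = 0x1
type:1 @ bit 7 → (0x56>>7)&0x1 = 0x0
ver signed 2b, MSB=1: 2 - 4 = -2

-2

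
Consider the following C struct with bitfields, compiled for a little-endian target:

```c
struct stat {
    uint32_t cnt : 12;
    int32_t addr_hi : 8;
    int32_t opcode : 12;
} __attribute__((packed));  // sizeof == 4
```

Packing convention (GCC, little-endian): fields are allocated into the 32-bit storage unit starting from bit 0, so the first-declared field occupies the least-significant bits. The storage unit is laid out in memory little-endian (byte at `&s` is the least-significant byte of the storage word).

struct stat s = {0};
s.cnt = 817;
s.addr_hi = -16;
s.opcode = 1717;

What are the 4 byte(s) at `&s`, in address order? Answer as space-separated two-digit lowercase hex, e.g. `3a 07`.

31 03 5f 6b

cnt:12 = 817 → 0x331 << 0 → word 0x00000331
addr_hi:8 = -16 → 0xf0 << 12 → word 0x000f0331
opcode:12 = 1717 → 0x6b5 << 20 → word 0x6b5f0331
word = 0x6b5f0331 → little-endian bytes:
  [0]=0x31  [1]=0x03  [2]=0x5f  [3]=0x6b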